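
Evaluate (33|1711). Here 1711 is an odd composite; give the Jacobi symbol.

-1

Reciprocity: 33 ≡ 1 and 1711 ≡ 3 (mod 4), so (33/1711) = +(1711/33).
Reduce top mod 33: now compute (28/33).
Pull out 2^2: since 33 ≡ 1 (mod 8), (2/33) = +1, so (2/33)^2 = +1.
Reciprocity: 7 ≡ 3 and 33 ≡ 1 (mod 4), so (7/33) = +(33/7).
Reduce top mod 7: now compute (5/7).
Reciprocity: 5 ≡ 1 and 7 ≡ 3 (mod 4), so (5/7) = +(7/5).
Reduce top mod 5: now compute (2/5).
Pull out 2: since 5 ≡ 5 (mod 8), (2/5) = -1.
Reached (1/5) = 1. Collecting the sign flips along the way, the symbol is -1.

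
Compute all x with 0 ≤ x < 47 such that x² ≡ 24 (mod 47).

Since 47 ≡ 3 (mod 4), a square root of 24 is 24^((47+1)/4) = 24^12 mod 47.
Repeated squaring: 24^2≡12, 24^4≡3, 24^8≡9 (mod 47).
24^12 = 24^(8+4) ≡ 27 (mod 47).
Check: 27² = 729 ≡ 24 (mod 47). The two roots are 20 and 27.

20, 27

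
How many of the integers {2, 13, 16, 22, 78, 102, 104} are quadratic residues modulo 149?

(2/149) = -1 → non-residue.
(13/149) = -1 → non-residue.
(16/149) = +1 → QR.
(22/149) = +1 → QR.
(78/149) = -1 → non-residue.
(102/149) = +1 → QR.
(104/149) = +1 → QR.
Total quadratic residues among the 7: 4.

4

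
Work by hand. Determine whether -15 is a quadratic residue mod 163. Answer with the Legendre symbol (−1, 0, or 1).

-1

First reduce: -15 ≡ 148 (mod 163).
Pull out 2^2: since 163 ≡ 3 (mod 8), (2/163) = -1, so (2/163)^2 = +1.
Reciprocity: 37 ≡ 1 and 163 ≡ 3 (mod 4), so (37/163) = +(163/37).
Reduce top mod 37: now compute (15/37).
Reciprocity: 15 ≡ 3 and 37 ≡ 1 (mod 4), so (15/37) = +(37/15).
Reduce top mod 15: now compute (7/15).
Reciprocity: 7 ≡ 3 and 15 ≡ 3 (mod 4), so (7/15) = −(15/7).
Reduce top mod 7: now compute (1/7).
Reached (1/7) = 1. Collecting the sign flips along the way, the symbol is -1.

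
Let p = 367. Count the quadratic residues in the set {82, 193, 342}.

1

(82/367) = +1 → QR.
(193/367) = -1 → non-residue.
(342/367) = -1 → non-residue.
Total quadratic residues among the 3: 1.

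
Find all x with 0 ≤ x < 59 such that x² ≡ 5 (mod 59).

Since 59 ≡ 3 (mod 4), a square root of 5 is 5^((59+1)/4) = 5^15 mod 59.
Repeated squaring: 5^2≡25, 5^4≡35, 5^8≡45 (mod 59).
5^15 = 5^(8+4+2+1) ≡ 51 (mod 59).
Check: 51² = 2601 ≡ 5 (mod 59). The two roots are 8 and 51.

8, 51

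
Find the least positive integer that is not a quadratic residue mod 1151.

13

(2/1151) = +1, so 2 is a residue.
(3/1151) = +1, so 3 is a residue.
(4/1151) = +1, so 4 is a residue.
(5/1151) = +1, so 5 is a residue.
(6/1151) = +1, so 6 is a residue.
(7/1151) = +1, so 7 is a residue.
(8/1151) = +1, so 8 is a residue.
(9/1151) = +1, so 9 is a residue.
(10/1151) = +1, so 10 is a residue.
(11/1151) = +1, so 11 is a residue.
(12/1151) = +1, so 12 is a residue.
(13/1151) = −1, so 13 is the smallest positive non-residue mod 1151.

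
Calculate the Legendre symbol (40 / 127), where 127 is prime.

Euler's criterion: (40/127) ≡ 40^63 (mod 127).
40^2 ≡ 76 (mod 127)
40^4 ≡ 61 (mod 127)
40^8 ≡ 38 (mod 127)
40^16 ≡ 47 (mod 127)
40^32 ≡ 50 (mod 127)
40^63 = 40^(32+16+8+4+2+1) ≡ 126 (mod 127).
Result is 126 ≡ −1, so (40/127) = −1.

-1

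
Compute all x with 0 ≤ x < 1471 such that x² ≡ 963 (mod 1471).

306, 1165

Since 1471 ≡ 3 (mod 4), a square root of 963 is 963^((1471+1)/4) = 963^368 mod 1471.
Repeated squaring: 963^2≡639, 963^4≡854, 963^8≡1171, 963^16≡269, 963^32≡282, 963^64≡90, 963^128≡745, 963^256≡458 (mod 1471).
963^368 = 963^(256+64+32+16) ≡ 306 (mod 1471).
Check: 306² = 93636 ≡ 963 (mod 1471). The two roots are 306 and 1165.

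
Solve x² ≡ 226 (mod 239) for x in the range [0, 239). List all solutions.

Since 239 ≡ 3 (mod 4), a square root of 226 is 226^((239+1)/4) = 226^60 mod 239.
Repeated squaring: 226^2≡169, 226^4≡120, 226^8≡60, 226^16≡15, 226^32≡225 (mod 239).
226^60 = 226^(32+16+8+4) ≡ 153 (mod 239).
Check: 153² = 23409 ≡ 226 (mod 239). The two roots are 86 and 153.

86, 153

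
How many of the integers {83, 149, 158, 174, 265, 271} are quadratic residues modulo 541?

2

(83/541) = -1 → non-residue.
(149/541) = -1 → non-residue.
(158/541) = -1 → non-residue.
(174/541) = +1 → QR.
(265/541) = +1 → QR.
(271/541) = -1 → non-residue.
Total quadratic residues among the 6: 2.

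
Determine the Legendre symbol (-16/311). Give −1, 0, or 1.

Euler's criterion: (-16/311) ≡ 295^155 (mod 311).
295^2 ≡ 256 (mod 311)
295^4 ≡ 226 (mod 311)
295^8 ≡ 72 (mod 311)
295^16 ≡ 208 (mod 311)
295^32 ≡ 35 (mod 311)
295^64 ≡ 292 (mod 311)
295^128 ≡ 50 (mod 311)
295^155 = 295^(128+16+8+2+1) ≡ 310 (mod 311).
Result is 310 ≡ −1, so (-16/311) = −1.

-1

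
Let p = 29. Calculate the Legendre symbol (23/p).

1

Euler's criterion: (23/29) ≡ 23^14 (mod 29).
23^2 ≡ 7 (mod 29)
23^4 ≡ 20 (mod 29)
23^8 ≡ 23 (mod 29)
23^14 = 23^(8+4+2) ≡ 1 (mod 29).
Result is 1, so (23/29) = 1.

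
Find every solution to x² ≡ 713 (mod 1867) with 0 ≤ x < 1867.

Since 1867 ≡ 3 (mod 4), a square root of 713 is 713^((1867+1)/4) = 713^467 mod 1867.
Repeated squaring: 713^2≡545, 713^4≡172, 713^8≡1579, 713^16≡796, 713^32≡703, 713^64≡1321, 713^128≡1263, 713^256≡751 (mod 1867).
713^467 = 713^(256+128+64+16+2+1) ≡ 783 (mod 1867).
Check: 783² = 613089 ≡ 713 (mod 1867). The two roots are 783 and 1084.

783, 1084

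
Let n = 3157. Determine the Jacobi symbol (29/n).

1

Reciprocity: 29 ≡ 1 and 3157 ≡ 1 (mod 4), so (29/3157) = +(3157/29).
Reduce top mod 29: now compute (25/29).
Reciprocity: 25 ≡ 1 and 29 ≡ 1 (mod 4), so (25/29) = +(29/25).
Reduce top mod 25: now compute (4/25).
Pull out 2^2: since 25 ≡ 1 (mod 8), (2/25) = +1, so (2/25)^2 = +1.
Reached (1/25) = 1. Collecting the sign flips along the way, the symbol is +1.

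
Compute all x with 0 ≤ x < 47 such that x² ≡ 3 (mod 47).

Since 47 ≡ 3 (mod 4), a square root of 3 is 3^((47+1)/4) = 3^12 mod 47.
Repeated squaring: 3^2≡9, 3^4≡34, 3^8≡28 (mod 47).
3^12 = 3^(8+4) ≡ 12 (mod 47).
Check: 12² = 144 ≡ 3 (mod 47). The two roots are 12 and 35.

12, 35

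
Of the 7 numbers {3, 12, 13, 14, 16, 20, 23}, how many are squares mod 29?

4

(3/29) = -1 → non-residue.
(12/29) = -1 → non-residue.
(13/29) = +1 → QR.
(14/29) = -1 → non-residue.
(16/29) = +1 → QR.
(20/29) = +1 → QR.
(23/29) = +1 → QR.
Total quadratic residues among the 7: 4.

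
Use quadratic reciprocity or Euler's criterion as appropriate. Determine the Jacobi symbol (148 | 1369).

0

Pull out 2^2: since 1369 ≡ 1 (mod 8), (2/1369) = +1, so (2/1369)^2 = +1.
Reciprocity: 37 ≡ 1 and 1369 ≡ 1 (mod 4), so (37/1369) = +(1369/37).
Reduce top mod 37: now compute (0/37).
Top reduces to 0: gcd > 1, so the symbol is 0.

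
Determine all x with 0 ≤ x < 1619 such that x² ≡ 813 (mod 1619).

Since 1619 ≡ 3 (mod 4), a square root of 813 is 813^((1619+1)/4) = 813^405 mod 1619.
Repeated squaring: 813^2≡417, 813^4≡656, 813^8≡1301, 813^16≡746, 813^32≡1199, 813^64≡1548, 813^128≡184, 813^256≡1476 (mod 1619).
813^405 = 813^(256+128+16+4+1) ≡ 1089 (mod 1619).
Check: 1089² = 1185921 ≡ 813 (mod 1619). The two roots are 530 and 1089.

530, 1089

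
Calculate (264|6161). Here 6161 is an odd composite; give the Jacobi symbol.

-1

Pull out 2^3: since 6161 ≡ 1 (mod 8), (2/6161) = +1, so (2/6161)^3 = +1.
Reciprocity: 33 ≡ 1 and 6161 ≡ 1 (mod 4), so (33/6161) = +(6161/33).
Reduce top mod 33: now compute (23/33).
Reciprocity: 23 ≡ 3 and 33 ≡ 1 (mod 4), so (23/33) = +(33/23).
Reduce top mod 23: now compute (10/23).
Pull out 2: since 23 ≡ 7 (mod 8), (2/23) = +1.
Reciprocity: 5 ≡ 1 and 23 ≡ 3 (mod 4), so (5/23) = +(23/5).
Reduce top mod 5: now compute (3/5).
Reciprocity: 3 ≡ 3 and 5 ≡ 1 (mod 4), so (3/5) = +(5/3).
Reduce top mod 3: now compute (2/3).
Pull out 2: since 3 ≡ 3 (mod 8), (2/3) = -1.
Reached (1/3) = 1. Collecting the sign flips along the way, the symbol is -1.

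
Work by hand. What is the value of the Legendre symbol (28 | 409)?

Pull out 2^2: since 409 ≡ 1 (mod 8), (2/409) = +1, so (2/409)^2 = +1.
Reciprocity: 7 ≡ 3 and 409 ≡ 1 (mod 4), so (7/409) = +(409/7).
Reduce top mod 7: now compute (3/7).
Reciprocity: 3 ≡ 3 and 7 ≡ 3 (mod 4), so (3/7) = −(7/3).
Reduce top mod 3: now compute (1/3).
Reached (1/3) = 1. Collecting the sign flips along the way, the symbol is -1.

-1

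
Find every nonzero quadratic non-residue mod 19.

2 3 8 10 12 13 14 15 18

Square k = 1,…,9 (k and 19−k give the same square):
1²=1, 2²=4, 3²=9, 4²=16, 5²≡6, 6²≡17, 7²≡11, 8²≡7, 9²≡5 (mod 19).
The residues are {1, 4, 5, 6, 7, 9, 11, 16, 17}; the non-residues are the remaining 9 nonzero classes.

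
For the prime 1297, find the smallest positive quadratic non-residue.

(2/1297) = +1, so 2 is a residue.
(3/1297) = +1, so 3 is a residue.
(4/1297) = +1, so 4 is a residue.
(5/1297) = −1, so 5 is the smallest positive non-residue mod 1297.

5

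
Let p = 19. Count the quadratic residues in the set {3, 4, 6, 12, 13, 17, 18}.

(3/19) = -1 → non-residue.
(4/19) = +1 → QR.
(6/19) = +1 → QR.
(12/19) = -1 → non-residue.
(13/19) = -1 → non-residue.
(17/19) = +1 → QR.
(18/19) = -1 → non-residue.
Total quadratic residues among the 7: 3.

3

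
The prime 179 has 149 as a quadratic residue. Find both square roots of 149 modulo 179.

68, 111

Since 179 ≡ 3 (mod 4), a square root of 149 is 149^((179+1)/4) = 149^45 mod 179.
Repeated squaring: 149^2≡5, 149^4≡25, 149^8≡88, 149^16≡47, 149^32≡61 (mod 179).
149^45 = 149^(32+8+4+1) ≡ 68 (mod 179).
Check: 68² = 4624 ≡ 149 (mod 179). The two roots are 68 and 111.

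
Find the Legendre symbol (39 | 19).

1

First reduce: 39 ≡ 1 (mod 19).
Reached (1/19) = 1. Collecting the sign flips along the way, the symbol is +1.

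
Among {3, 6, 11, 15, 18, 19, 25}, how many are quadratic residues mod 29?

(3/29) = -1 → non-residue.
(6/29) = +1 → QR.
(11/29) = -1 → non-residue.
(15/29) = -1 → non-residue.
(18/29) = -1 → non-residue.
(19/29) = -1 → non-residue.
(25/29) = +1 → QR.
Total quadratic residues among the 7: 2.

2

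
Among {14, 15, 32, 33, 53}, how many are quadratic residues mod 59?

(14/59) = -1 → non-residue.
(15/59) = +1 → QR.
(32/59) = -1 → non-residue.
(33/59) = -1 → non-residue.
(53/59) = +1 → QR.
Total quadratic residues among the 5: 2.

2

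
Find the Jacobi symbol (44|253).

0

Pull out 2^2: since 253 ≡ 5 (mod 8), (2/253) = -1, so (2/253)^2 = +1.
Reciprocity: 11 ≡ 3 and 253 ≡ 1 (mod 4), so (11/253) = +(253/11).
Reduce top mod 11: now compute (0/11).
Top reduces to 0: gcd > 1, so the symbol is 0.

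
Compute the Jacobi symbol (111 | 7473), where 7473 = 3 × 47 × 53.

0

Reciprocity: 111 ≡ 3 and 7473 ≡ 1 (mod 4), so (111/7473) = +(7473/111).
Reduce top mod 111: now compute (36/111).
Pull out 2^2: since 111 ≡ 7 (mod 8), (2/111) = +1, so (2/111)^2 = +1.
Reciprocity: 9 ≡ 1 and 111 ≡ 3 (mod 4), so (9/111) = +(111/9).
Reduce top mod 9: now compute (3/9).
Reciprocity: 3 ≡ 3 and 9 ≡ 1 (mod 4), so (3/9) = +(9/3).
Reduce top mod 3: now compute (0/3).
Top reduces to 0: gcd > 1, so the symbol is 0.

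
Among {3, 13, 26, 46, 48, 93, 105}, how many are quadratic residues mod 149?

(3/149) = -1 → non-residue.
(13/149) = -1 → non-residue.
(26/149) = +1 → QR.
(46/149) = +1 → QR.
(48/149) = -1 → non-residue.
(93/149) = -1 → non-residue.
(105/149) = -1 → non-residue.
Total quadratic residues among the 7: 2.

2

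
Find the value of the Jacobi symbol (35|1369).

Reciprocity: 35 ≡ 3 and 1369 ≡ 1 (mod 4), so (35/1369) = +(1369/35).
Reduce top mod 35: now compute (4/35).
Pull out 2^2: since 35 ≡ 3 (mod 8), (2/35) = -1, so (2/35)^2 = +1.
Reached (1/35) = 1. Collecting the sign flips along the way, the symbol is +1.

1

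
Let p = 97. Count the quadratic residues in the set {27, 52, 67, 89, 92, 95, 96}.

4

(27/97) = +1 → QR.
(52/97) = -1 → non-residue.
(67/97) = -1 → non-residue.
(89/97) = +1 → QR.
(92/97) = -1 → non-residue.
(95/97) = +1 → QR.
(96/97) = +1 → QR.
Total quadratic residues among the 7: 4.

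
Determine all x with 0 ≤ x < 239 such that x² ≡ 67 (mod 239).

28, 211

Since 239 ≡ 3 (mod 4), a square root of 67 is 67^((239+1)/4) = 67^60 mod 239.
Repeated squaring: 67^2≡187, 67^4≡75, 67^8≡128, 67^16≡132, 67^32≡216 (mod 239).
67^60 = 67^(32+16+8+4) ≡ 211 (mod 239).
Check: 211² = 44521 ≡ 67 (mod 239). The two roots are 28 and 211.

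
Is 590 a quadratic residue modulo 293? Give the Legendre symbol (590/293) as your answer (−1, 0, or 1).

1

Euler's criterion: (590/293) ≡ 4^146 (mod 293).
4^2 ≡ 16 (mod 293)
4^4 ≡ 256 (mod 293)
4^8 ≡ 197 (mod 293)
4^16 ≡ 133 (mod 293)
4^32 ≡ 109 (mod 293)
4^64 ≡ 161 (mod 293)
4^128 ≡ 137 (mod 293)
4^146 = 4^(128+16+2) ≡ 1 (mod 293).
Result is 1, so (590/293) = 1.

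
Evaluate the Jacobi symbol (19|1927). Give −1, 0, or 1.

1

Reciprocity: 19 ≡ 3 and 1927 ≡ 3 (mod 4), so (19/1927) = −(1927/19).
Reduce top mod 19: now compute (8/19).
Pull out 2^3: since 19 ≡ 3 (mod 8), (2/19) = -1, so (2/19)^3 = -1.
Reached (1/19) = 1. Collecting the sign flips along the way, the symbol is +1.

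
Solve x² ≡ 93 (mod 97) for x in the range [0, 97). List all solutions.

97 ≡ 1 (mod 4), so we find a root by search.
Trying successive values, 44² = 1936 ≡ 93 (mod 97). The other root is 97 − 44 = 53.

44, 53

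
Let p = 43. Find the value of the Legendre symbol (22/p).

Pull out 2: since 43 ≡ 3 (mod 8), (2/43) = -1.
Reciprocity: 11 ≡ 3 and 43 ≡ 3 (mod 4), so (11/43) = −(43/11).
Reduce top mod 11: now compute (10/11).
Pull out 2: since 11 ≡ 3 (mod 8), (2/11) = -1.
Reciprocity: 5 ≡ 1 and 11 ≡ 3 (mod 4), so (5/11) = +(11/5).
Reduce top mod 5: now compute (1/5).
Reached (1/5) = 1. Collecting the sign flips along the way, the symbol is -1.

-1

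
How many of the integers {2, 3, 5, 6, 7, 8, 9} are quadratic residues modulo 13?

(2/13) = -1 → non-residue.
(3/13) = +1 → QR.
(5/13) = -1 → non-residue.
(6/13) = -1 → non-residue.
(7/13) = -1 → non-residue.
(8/13) = -1 → non-residue.
(9/13) = +1 → QR.
Total quadratic residues among the 7: 2.

2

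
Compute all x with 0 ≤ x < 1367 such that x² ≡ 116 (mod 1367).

Since 1367 ≡ 3 (mod 4), a square root of 116 is 116^((1367+1)/4) = 116^342 mod 1367.
Repeated squaring: 116^2≡1153, 116^4≡685, 116^8≡344, 116^16≡774, 116^32≡330, 116^64≡907, 116^128≡1082, 116^256≡572 (mod 1367).
116^342 = 116^(256+64+16+4+2) ≡ 1148 (mod 1367).
Check: 1148² = 1317904 ≡ 116 (mod 1367). The two roots are 219 and 1148.

219, 1148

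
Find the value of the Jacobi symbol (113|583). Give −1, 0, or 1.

Reciprocity: 113 ≡ 1 and 583 ≡ 3 (mod 4), so (113/583) = +(583/113).
Reduce top mod 113: now compute (18/113).
Pull out 2: since 113 ≡ 1 (mod 8), (2/113) = +1.
Reciprocity: 9 ≡ 1 and 113 ≡ 1 (mod 4), so (9/113) = +(113/9).
Reduce top mod 9: now compute (5/9).
Reciprocity: 5 ≡ 1 and 9 ≡ 1 (mod 4), so (5/9) = +(9/5).
Reduce top mod 5: now compute (4/5).
Pull out 2^2: since 5 ≡ 5 (mod 8), (2/5) = -1, so (2/5)^2 = +1.
Reached (1/5) = 1. Collecting the sign flips along the way, the symbol is +1.

1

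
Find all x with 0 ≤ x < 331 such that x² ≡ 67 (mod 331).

27, 304

Since 331 ≡ 3 (mod 4), a square root of 67 is 67^((331+1)/4) = 67^83 mod 331.
Repeated squaring: 67^2≡186, 67^4≡172, 67^8≡125, 67^16≡68, 67^32≡321, 67^64≡100 (mod 331).
67^83 = 67^(64+16+2+1) ≡ 304 (mod 331).
Check: 304² = 92416 ≡ 67 (mod 331). The two roots are 27 and 304.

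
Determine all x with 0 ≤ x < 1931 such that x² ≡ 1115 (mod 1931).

Since 1931 ≡ 3 (mod 4), a square root of 1115 is 1115^((1931+1)/4) = 1115^483 mod 1931.
Repeated squaring: 1115^2≡1592, 1115^4≡992, 1115^8≡1185, 1115^16≡388, 1115^32≡1857, 1115^64≡1614, 1115^128≡77, 1115^256≡136 (mod 1931).
1115^483 = 1115^(256+128+64+32+2+1) ≡ 1539 (mod 1931).
Check: 1539² = 2368521 ≡ 1115 (mod 1931). The two roots are 392 and 1539.

392, 1539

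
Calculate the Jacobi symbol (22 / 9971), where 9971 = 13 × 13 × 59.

Pull out 2: since 9971 ≡ 3 (mod 8), (2/9971) = -1.
Reciprocity: 11 ≡ 3 and 9971 ≡ 3 (mod 4), so (11/9971) = −(9971/11).
Reduce top mod 11: now compute (5/11).
Reciprocity: 5 ≡ 1 and 11 ≡ 3 (mod 4), so (5/11) = +(11/5).
Reduce top mod 5: now compute (1/5).
Reached (1/5) = 1. Collecting the sign flips along the way, the symbol is +1.

1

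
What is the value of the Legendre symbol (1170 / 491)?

-1

Euler's criterion: (1170/491) ≡ 188^245 (mod 491).
188^2 ≡ 483 (mod 491)
188^4 ≡ 64 (mod 491)
188^8 ≡ 168 (mod 491)
188^16 ≡ 237 (mod 491)
188^32 ≡ 195 (mod 491)
188^64 ≡ 218 (mod 491)
188^128 ≡ 388 (mod 491)
188^245 = 188^(128+64+32+16+4+1) ≡ 490 (mod 491).
Result is 490 ≡ −1, so (1170/491) = −1.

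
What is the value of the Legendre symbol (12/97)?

Pull out 2^2: since 97 ≡ 1 (mod 8), (2/97) = +1, so (2/97)^2 = +1.
Reciprocity: 3 ≡ 3 and 97 ≡ 1 (mod 4), so (3/97) = +(97/3).
Reduce top mod 3: now compute (1/3).
Reached (1/3) = 1. Collecting the sign flips along the way, the symbol is +1.

1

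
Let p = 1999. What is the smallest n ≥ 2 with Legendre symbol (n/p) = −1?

3

(2/1999) = +1, so 2 is a residue.
(3/1999) = −1, so 3 is the smallest positive non-residue mod 1999.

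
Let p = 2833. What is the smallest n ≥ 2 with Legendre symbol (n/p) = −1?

(2/2833) = +1, so 2 is a residue.
(3/2833) = +1, so 3 is a residue.
(4/2833) = +1, so 4 is a residue.
(5/2833) = −1, so 5 is the smallest positive non-residue mod 2833.

5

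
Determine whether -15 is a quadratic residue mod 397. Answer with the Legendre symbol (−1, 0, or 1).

-1

First reduce: -15 ≡ 382 (mod 397).
Pull out 2: since 397 ≡ 5 (mod 8), (2/397) = -1.
Reciprocity: 191 ≡ 3 and 397 ≡ 1 (mod 4), so (191/397) = +(397/191).
Reduce top mod 191: now compute (15/191).
Reciprocity: 15 ≡ 3 and 191 ≡ 3 (mod 4), so (15/191) = −(191/15).
Reduce top mod 15: now compute (11/15).
Reciprocity: 11 ≡ 3 and 15 ≡ 3 (mod 4), so (11/15) = −(15/11).
Reduce top mod 11: now compute (4/11).
Pull out 2^2: since 11 ≡ 3 (mod 8), (2/11) = -1, so (2/11)^2 = +1.
Reached (1/11) = 1. Collecting the sign flips along the way, the symbol is -1.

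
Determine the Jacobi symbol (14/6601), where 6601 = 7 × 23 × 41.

0

Pull out 2: since 6601 ≡ 1 (mod 8), (2/6601) = +1.
Reciprocity: 7 ≡ 3 and 6601 ≡ 1 (mod 4), so (7/6601) = +(6601/7).
Reduce top mod 7: now compute (0/7).
Top reduces to 0: gcd > 1, so the symbol is 0.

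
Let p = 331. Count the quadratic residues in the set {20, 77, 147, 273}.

(20/331) = +1 → QR.
(77/331) = +1 → QR.
(147/331) = -1 → non-residue.
(273/331) = -1 → non-residue.
Total quadratic residues among the 4: 2.

2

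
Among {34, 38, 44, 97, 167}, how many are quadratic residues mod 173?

3

(34/173) = +1 → QR.
(38/173) = +1 → QR.
(44/173) = -1 → non-residue.
(97/173) = -1 → non-residue.
(167/173) = +1 → QR.
Total quadratic residues among the 5: 3.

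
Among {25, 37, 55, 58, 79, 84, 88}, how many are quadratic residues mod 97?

3

(25/97) = +1 → QR.
(37/97) = -1 → non-residue.
(55/97) = -1 → non-residue.
(58/97) = -1 → non-residue.
(79/97) = +1 → QR.
(84/97) = -1 → non-residue.
(88/97) = +1 → QR.
Total quadratic residues among the 7: 3.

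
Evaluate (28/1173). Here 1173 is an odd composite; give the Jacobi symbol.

Pull out 2^2: since 1173 ≡ 5 (mod 8), (2/1173) = -1, so (2/1173)^2 = +1.
Reciprocity: 7 ≡ 3 and 1173 ≡ 1 (mod 4), so (7/1173) = +(1173/7).
Reduce top mod 7: now compute (4/7).
Pull out 2^2: since 7 ≡ 7 (mod 8), (2/7) = +1, so (2/7)^2 = +1.
Reached (1/7) = 1. Collecting the sign flips along the way, the symbol is +1.

1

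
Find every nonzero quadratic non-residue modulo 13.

2, 5, 6, 7, 8, 11

Square k = 1,…,6 (k and 13−k give the same square):
1²=1, 2²=4, 3²=9, 4²≡3, 5²≡12, 6²≡10 (mod 13).
The residues are {1, 3, 4, 9, 10, 12}; the non-residues are the remaining 6 nonzero classes.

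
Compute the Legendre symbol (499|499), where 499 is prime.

0

First reduce: 499 ≡ 0 (mod 499).
Top reduces to 0: gcd > 1, so the symbol is 0.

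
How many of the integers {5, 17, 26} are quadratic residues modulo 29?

(5/29) = +1 → QR.
(17/29) = -1 → non-residue.
(26/29) = -1 → non-residue.
Total quadratic residues among the 3: 1.

1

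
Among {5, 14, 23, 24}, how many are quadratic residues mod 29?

3

(5/29) = +1 → QR.
(14/29) = -1 → non-residue.
(23/29) = +1 → QR.
(24/29) = +1 → QR.
Total quadratic residues among the 4: 3.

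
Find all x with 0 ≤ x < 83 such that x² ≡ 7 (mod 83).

Since 83 ≡ 3 (mod 4), a square root of 7 is 7^((83+1)/4) = 7^21 mod 83.
Repeated squaring: 7^2≡49, 7^4≡77, 7^8≡36, 7^16≡51 (mod 83).
7^21 = 7^(16+4+1) ≡ 16 (mod 83).
Check: 16² = 256 ≡ 7 (mod 83). The two roots are 16 and 67.

16, 67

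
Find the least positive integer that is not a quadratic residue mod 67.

2

(2/67) = −1, so 2 is the smallest positive non-residue mod 67.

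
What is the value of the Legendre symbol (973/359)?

Euler's criterion: (973/359) ≡ 255^179 (mod 359).
255^2 ≡ 46 (mod 359)
255^4 ≡ 321 (mod 359)
255^8 ≡ 8 (mod 359)
255^16 ≡ 64 (mod 359)
255^32 ≡ 147 (mod 359)
255^64 ≡ 69 (mod 359)
255^128 ≡ 94 (mod 359)
255^179 = 255^(128+32+16+2+1) ≡ 1 (mod 359).
Result is 1, so (973/359) = 1.

1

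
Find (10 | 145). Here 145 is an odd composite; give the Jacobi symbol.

Pull out 2: since 145 ≡ 1 (mod 8), (2/145) = +1.
Reciprocity: 5 ≡ 1 and 145 ≡ 1 (mod 4), so (5/145) = +(145/5).
Reduce top mod 5: now compute (0/5).
Top reduces to 0: gcd > 1, so the symbol is 0.

0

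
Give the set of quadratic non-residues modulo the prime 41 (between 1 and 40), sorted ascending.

Square k = 1,…,20 (k and 41−k give the same square):
1²=1, 2²=4, 3²=9, 4²=16, 5²=25, 6²=36, 7²≡8, 8²≡23, 9²≡40, 10²≡18, 11²≡39, 12²≡21, 13²≡5, 14²≡32, 15²≡20, 16²≡10, 17²≡2, 18²≡37, 19²≡33, 20²≡31 (mod 41).
The residues are {1, 2, 4, 5, 8, 9, 10, 16, 18, 20, 21, 23, 25, 31, 32, 33, 36, 37, 39, 40}; the non-residues are the remaining 20 nonzero classes.

3, 6, 7, 11, 12, 13, 14, 15, 17, 19, 22, 24, 26, 27, 28, 29, 30, 34, 35, 38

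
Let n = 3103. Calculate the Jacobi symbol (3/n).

Reciprocity: 3 ≡ 3 and 3103 ≡ 3 (mod 4), so (3/3103) = −(3103/3).
Reduce top mod 3: now compute (1/3).
Reached (1/3) = 1. Collecting the sign flips along the way, the symbol is -1.

-1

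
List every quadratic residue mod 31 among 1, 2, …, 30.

1,2,4,5,7,8,9,10,14,16,18,19,20,25,28

Square k = 1,…,15 (k and 31−k give the same square):
1²=1, 2²=4, 3²=9, 4²=16, 5²=25, 6²≡5, 7²≡18, 8²≡2, 9²≡19, 10²≡7, 11²≡28, 12²≡20, 13²≡14, 14²≡10, 15²≡8 (mod 31).
So the quadratic residues mod 31 are {1, 2, 4, 5, 7, 8, 9, 10, 14, 16, 18, 19, 20, 25, 28}.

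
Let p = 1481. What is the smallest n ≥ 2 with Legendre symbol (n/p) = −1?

3

(2/1481) = +1, so 2 is a residue.
(3/1481) = −1, so 3 is the smallest positive non-residue mod 1481.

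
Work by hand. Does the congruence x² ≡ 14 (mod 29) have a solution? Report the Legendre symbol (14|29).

-1

Pull out 2: since 29 ≡ 5 (mod 8), (2/29) = -1.
Reciprocity: 7 ≡ 3 and 29 ≡ 1 (mod 4), so (7/29) = +(29/7).
Reduce top mod 7: now compute (1/7).
Reached (1/7) = 1. Collecting the sign flips along the way, the symbol is -1.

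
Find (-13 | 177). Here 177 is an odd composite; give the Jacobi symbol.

-1

First reduce: -13 ≡ 164 (mod 177).
Pull out 2^2: since 177 ≡ 1 (mod 8), (2/177) = +1, so (2/177)^2 = +1.
Reciprocity: 41 ≡ 1 and 177 ≡ 1 (mod 4), so (41/177) = +(177/41).
Reduce top mod 41: now compute (13/41).
Reciprocity: 13 ≡ 1 and 41 ≡ 1 (mod 4), so (13/41) = +(41/13).
Reduce top mod 13: now compute (2/13).
Pull out 2: since 13 ≡ 5 (mod 8), (2/13) = -1.
Reached (1/13) = 1. Collecting the sign flips along the way, the symbol is -1.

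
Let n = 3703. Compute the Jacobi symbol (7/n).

0

Reciprocity: 7 ≡ 3 and 3703 ≡ 3 (mod 4), so (7/3703) = −(3703/7).
Reduce top mod 7: now compute (0/7).
Top reduces to 0: gcd > 1, so the symbol is 0.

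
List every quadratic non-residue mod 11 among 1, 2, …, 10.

Square k = 1,…,5 (k and 11−k give the same square):
1²=1, 2²=4, 3²=9, 4²≡5, 5²≡3 (mod 11).
The residues are {1, 3, 4, 5, 9}; the non-residues are the remaining 5 nonzero classes.

2, 6, 7, 8, 10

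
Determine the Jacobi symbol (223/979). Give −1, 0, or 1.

Reciprocity: 223 ≡ 3 and 979 ≡ 3 (mod 4), so (223/979) = −(979/223).
Reduce top mod 223: now compute (87/223).
Reciprocity: 87 ≡ 3 and 223 ≡ 3 (mod 4), so (87/223) = −(223/87).
Reduce top mod 87: now compute (49/87).
Reciprocity: 49 ≡ 1 and 87 ≡ 3 (mod 4), so (49/87) = +(87/49).
Reduce top mod 49: now compute (38/49).
Pull out 2: since 49 ≡ 1 (mod 8), (2/49) = +1.
Reciprocity: 19 ≡ 3 and 49 ≡ 1 (mod 4), so (19/49) = +(49/19).
Reduce top mod 19: now compute (11/19).
Reciprocity: 11 ≡ 3 and 19 ≡ 3 (mod 4), so (11/19) = −(19/11).
Reduce top mod 11: now compute (8/11).
Pull out 2^3: since 11 ≡ 3 (mod 8), (2/11) = -1, so (2/11)^3 = -1.
Reached (1/11) = 1. Collecting the sign flips along the way, the symbol is +1.

1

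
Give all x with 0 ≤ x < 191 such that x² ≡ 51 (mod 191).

Since 191 ≡ 3 (mod 4), a square root of 51 is 51^((191+1)/4) = 51^48 mod 191.
Repeated squaring: 51^2≡118, 51^4≡172, 51^8≡170, 51^16≡59, 51^32≡43 (mod 191).
51^48 = 51^(32+16) ≡ 54 (mod 191).
Check: 54² = 2916 ≡ 51 (mod 191). The two roots are 54 and 137.

54, 137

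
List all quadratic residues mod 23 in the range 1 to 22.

1 2 3 4 6 8 9 12 13 16 18

Square k = 1,…,11 (k and 23−k give the same square):
1²=1, 2²=4, 3²=9, 4²=16, 5²≡2, 6²≡13, 7²≡3, 8²≡18, 9²≡12, 10²≡8, 11²≡6 (mod 23).
So the quadratic residues mod 23 are {1, 2, 3, 4, 6, 8, 9, 12, 13, 16, 18}.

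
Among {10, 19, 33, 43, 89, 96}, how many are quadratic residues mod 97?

(10/97) = -1 → non-residue.
(19/97) = -1 → non-residue.
(33/97) = +1 → QR.
(43/97) = +1 → QR.
(89/97) = +1 → QR.
(96/97) = +1 → QR.
Total quadratic residues among the 6: 4.

4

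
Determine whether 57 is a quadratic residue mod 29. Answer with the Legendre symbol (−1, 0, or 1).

Euler's criterion: (57/29) ≡ 28^14 (mod 29).
28^2 ≡ 1 (mod 29)
28^4 ≡ 1 (mod 29)
28^8 ≡ 1 (mod 29)
28^14 = 28^(8+4+2) ≡ 1 (mod 29).
Result is 1, so (57/29) = 1.

1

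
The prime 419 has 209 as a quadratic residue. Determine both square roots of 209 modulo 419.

Since 419 ≡ 3 (mod 4), a square root of 209 is 209^((419+1)/4) = 209^105 mod 419.
Repeated squaring: 209^2≡105, 209^4≡131, 209^8≡401, 209^16≡324, 209^32≡226, 209^64≡377 (mod 419).
209^105 = 209^(64+32+8+1) ≡ 48 (mod 419).
Check: 48² = 2304 ≡ 209 (mod 419). The two roots are 48 and 371.

48, 371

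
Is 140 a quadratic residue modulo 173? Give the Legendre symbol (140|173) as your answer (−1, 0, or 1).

1

Pull out 2^2: since 173 ≡ 5 (mod 8), (2/173) = -1, so (2/173)^2 = +1.
Reciprocity: 35 ≡ 3 and 173 ≡ 1 (mod 4), so (35/173) = +(173/35).
Reduce top mod 35: now compute (33/35).
Reciprocity: 33 ≡ 1 and 35 ≡ 3 (mod 4), so (33/35) = +(35/33).
Reduce top mod 33: now compute (2/33).
Pull out 2: since 33 ≡ 1 (mod 8), (2/33) = +1.
Reached (1/33) = 1. Collecting the sign flips along the way, the symbol is +1.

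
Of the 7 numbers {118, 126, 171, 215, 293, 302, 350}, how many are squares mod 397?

5

(118/397) = +1 → QR.
(126/397) = +1 → QR.
(171/397) = +1 → QR.
(215/397) = -1 → non-residue.
(293/397) = +1 → QR.
(302/397) = -1 → non-residue.
(350/397) = +1 → QR.
Total quadratic residues among the 7: 5.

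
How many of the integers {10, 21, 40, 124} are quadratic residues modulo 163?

3

(10/163) = +1 → QR.
(21/163) = +1 → QR.
(40/163) = +1 → QR.
(124/163) = -1 → non-residue.
Total quadratic residues among the 4: 3.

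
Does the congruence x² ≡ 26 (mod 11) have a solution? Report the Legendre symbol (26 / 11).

First reduce: 26 ≡ 4 (mod 11).
Pull out 2^2: since 11 ≡ 3 (mod 8), (2/11) = -1, so (2/11)^2 = +1.
Reached (1/11) = 1. Collecting the sign flips along the way, the symbol is +1.

1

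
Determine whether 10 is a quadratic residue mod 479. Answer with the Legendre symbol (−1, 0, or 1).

1

Euler's criterion: (10/479) ≡ 10^239 (mod 479).
10^2 ≡ 100 (mod 479)
10^4 ≡ 420 (mod 479)
10^8 ≡ 128 (mod 479)
10^16 ≡ 98 (mod 479)
10^32 ≡ 24 (mod 479)
10^64 ≡ 97 (mod 479)
10^128 ≡ 308 (mod 479)
10^239 = 10^(128+64+32+8+4+2+1) ≡ 1 (mod 479).
Result is 1, so (10/479) = 1.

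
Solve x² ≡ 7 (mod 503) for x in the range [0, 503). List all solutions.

55, 448

Since 503 ≡ 3 (mod 4), a square root of 7 is 7^((503+1)/4) = 7^126 mod 503.
Repeated squaring: 7^2≡49, 7^4≡389, 7^8≡421, 7^16≡185, 7^32≡21, 7^64≡441 (mod 503).
7^126 = 7^(64+32+16+8+4+2) ≡ 448 (mod 503).
Check: 448² = 200704 ≡ 7 (mod 503). The two roots are 55 and 448.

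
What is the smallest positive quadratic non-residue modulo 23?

(2/23) = +1, so 2 is a residue.
(3/23) = +1, so 3 is a residue.
(4/23) = +1, so 4 is a residue.
(5/23) = −1, so 5 is the smallest positive non-residue mod 23.

5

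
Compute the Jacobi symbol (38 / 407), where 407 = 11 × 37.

1

Pull out 2: since 407 ≡ 7 (mod 8), (2/407) = +1.
Reciprocity: 19 ≡ 3 and 407 ≡ 3 (mod 4), so (19/407) = −(407/19).
Reduce top mod 19: now compute (8/19).
Pull out 2^3: since 19 ≡ 3 (mod 8), (2/19) = -1, so (2/19)^3 = -1.
Reached (1/19) = 1. Collecting the sign flips along the way, the symbol is +1.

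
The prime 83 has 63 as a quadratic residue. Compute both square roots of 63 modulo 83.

35, 48

Since 83 ≡ 3 (mod 4), a square root of 63 is 63^((83+1)/4) = 63^21 mod 83.
Repeated squaring: 63^2≡68, 63^4≡59, 63^8≡78, 63^16≡25 (mod 83).
63^21 = 63^(16+4+1) ≡ 48 (mod 83).
Check: 48² = 2304 ≡ 63 (mod 83). The two roots are 35 and 48.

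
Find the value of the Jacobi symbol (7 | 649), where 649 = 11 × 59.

-1

Reciprocity: 7 ≡ 3 and 649 ≡ 1 (mod 4), so (7/649) = +(649/7).
Reduce top mod 7: now compute (5/7).
Reciprocity: 5 ≡ 1 and 7 ≡ 3 (mod 4), so (5/7) = +(7/5).
Reduce top mod 5: now compute (2/5).
Pull out 2: since 5 ≡ 5 (mod 8), (2/5) = -1.
Reached (1/5) = 1. Collecting the sign flips along the way, the symbol is -1.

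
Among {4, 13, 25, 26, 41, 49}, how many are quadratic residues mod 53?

4

(4/53) = +1 → QR.
(13/53) = +1 → QR.
(25/53) = +1 → QR.
(26/53) = -1 → non-residue.
(41/53) = -1 → non-residue.
(49/53) = +1 → QR.
Total quadratic residues among the 6: 4.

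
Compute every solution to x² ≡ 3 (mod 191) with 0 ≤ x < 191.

Since 191 ≡ 3 (mod 4), a square root of 3 is 3^((191+1)/4) = 3^48 mod 191.
Repeated squaring: 3^2≡9, 3^4≡81, 3^8≡67, 3^16≡96, 3^32≡48 (mod 191).
3^48 = 3^(32+16) ≡ 24 (mod 191).
Check: 24² = 576 ≡ 3 (mod 191). The two roots are 24 and 167.

24, 167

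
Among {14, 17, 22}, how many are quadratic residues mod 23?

(14/23) = -1 → non-residue.
(17/23) = -1 → non-residue.
(22/23) = -1 → non-residue.
Total quadratic residues among the 3: 0.

0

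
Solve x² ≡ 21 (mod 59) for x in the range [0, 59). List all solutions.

Since 59 ≡ 3 (mod 4), a square root of 21 is 21^((59+1)/4) = 21^15 mod 59.
Repeated squaring: 21^2≡28, 21^4≡17, 21^8≡53 (mod 59).
21^15 = 21^(8+4+2+1) ≡ 27 (mod 59).
Check: 27² = 729 ≡ 21 (mod 59). The two roots are 27 and 32.

27, 32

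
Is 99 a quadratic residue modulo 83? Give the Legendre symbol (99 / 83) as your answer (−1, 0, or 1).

1

First reduce: 99 ≡ 16 (mod 83).
Pull out 2^4: since 83 ≡ 3 (mod 8), (2/83) = -1, so (2/83)^4 = +1.
Reached (1/83) = 1. Collecting the sign flips along the way, the symbol is +1.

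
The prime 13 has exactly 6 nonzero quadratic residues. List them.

Square k = 1,…,6 (k and 13−k give the same square):
1²=1, 2²=4, 3²=9, 4²≡3, 5²≡12, 6²≡10 (mod 13).
So the quadratic residues mod 13 are {1, 3, 4, 9, 10, 12}.

1, 3, 4, 9, 10, 12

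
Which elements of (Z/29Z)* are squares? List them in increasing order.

Square k = 1,…,14 (k and 29−k give the same square):
1²=1, 2²=4, 3²=9, 4²=16, 5²=25, 6²≡7, 7²≡20, 8²≡6, 9²≡23, 10²≡13, 11²≡5, 12²≡28, 13²≡24, 14²≡22 (mod 29).
So the quadratic residues mod 29 are {1, 4, 5, 6, 7, 9, 13, 16, 20, 22, 23, 24, 25, 28}.

1,4,5,6,7,9,13,16,20,22,23,24,25,28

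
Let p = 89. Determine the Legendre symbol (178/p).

First reduce: 178 ≡ 0 (mod 89).
Top reduces to 0: gcd > 1, so the symbol is 0.

0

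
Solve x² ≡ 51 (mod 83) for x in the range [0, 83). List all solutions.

Since 83 ≡ 3 (mod 4), a square root of 51 is 51^((83+1)/4) = 51^21 mod 83.
Repeated squaring: 51^2≡28, 51^4≡37, 51^8≡41, 51^16≡21 (mod 83).
51^21 = 51^(16+4+1) ≡ 36 (mod 83).
Check: 36² = 1296 ≡ 51 (mod 83). The two roots are 36 and 47.

36, 47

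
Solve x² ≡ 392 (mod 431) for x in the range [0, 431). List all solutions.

Since 431 ≡ 3 (mod 4), a square root of 392 is 392^((431+1)/4) = 392^108 mod 431.
Repeated squaring: 392^2≡228, 392^4≡264, 392^8≡305, 392^16≡360, 392^32≡300, 392^64≡352 (mod 431).
392^108 = 392^(64+32+8+4) ≡ 46 (mod 431).
Check: 46² = 2116 ≡ 392 (mod 431). The two roots are 46 and 385.

46, 385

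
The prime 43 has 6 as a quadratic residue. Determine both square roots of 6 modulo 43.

7, 36

Since 43 ≡ 3 (mod 4), a square root of 6 is 6^((43+1)/4) = 6^11 mod 43.
Repeated squaring: 6^2≡36, 6^4≡6, 6^8≡36 (mod 43).
6^11 = 6^(8+2+1) ≡ 36 (mod 43).
Check: 36² = 1296 ≡ 6 (mod 43). The two roots are 7 and 36.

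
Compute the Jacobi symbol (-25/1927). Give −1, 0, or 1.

-1

First reduce: -25 ≡ 1902 (mod 1927).
Pull out 2: since 1927 ≡ 7 (mod 8), (2/1927) = +1.
Reciprocity: 951 ≡ 3 and 1927 ≡ 3 (mod 4), so (951/1927) = −(1927/951).
Reduce top mod 951: now compute (25/951).
Reciprocity: 25 ≡ 1 and 951 ≡ 3 (mod 4), so (25/951) = +(951/25).
Reduce top mod 25: now compute (1/25).
Reached (1/25) = 1. Collecting the sign flips along the way, the symbol is -1.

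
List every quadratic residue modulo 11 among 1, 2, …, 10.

1, 3, 4, 5, 9

Square k = 1,…,5 (k and 11−k give the same square):
1²=1, 2²=4, 3²=9, 4²≡5, 5²≡3 (mod 11).
So the quadratic residues mod 11 are {1, 3, 4, 5, 9}.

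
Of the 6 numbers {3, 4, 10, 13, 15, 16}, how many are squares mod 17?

4

(3/17) = -1 → non-residue.
(4/17) = +1 → QR.
(10/17) = -1 → non-residue.
(13/17) = +1 → QR.
(15/17) = +1 → QR.
(16/17) = +1 → QR.
Total quadratic residues among the 6: 4.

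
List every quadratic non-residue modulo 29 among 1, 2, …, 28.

2 3 8 10 11 12 14 15 17 18 19 21 26 27

Square k = 1,…,14 (k and 29−k give the same square):
1²=1, 2²=4, 3²=9, 4²=16, 5²=25, 6²≡7, 7²≡20, 8²≡6, 9²≡23, 10²≡13, 11²≡5, 12²≡28, 13²≡24, 14²≡22 (mod 29).
The residues are {1, 4, 5, 6, 7, 9, 13, 16, 20, 22, 23, 24, 25, 28}; the non-residues are the remaining 14 nonzero classes.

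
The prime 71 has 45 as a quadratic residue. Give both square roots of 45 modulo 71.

Since 71 ≡ 3 (mod 4), a square root of 45 is 45^((71+1)/4) = 45^18 mod 71.
Repeated squaring: 45^2≡37, 45^4≡20, 45^8≡45, 45^16≡37 (mod 71).
45^18 = 45^(16+2) ≡ 20 (mod 71).
Check: 20² = 400 ≡ 45 (mod 71). The two roots are 20 and 51.

20, 51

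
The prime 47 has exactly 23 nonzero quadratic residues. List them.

1 2 3 4 6 7 8 9 12 14 16 17 18 21 24 25 27 28 32 34 36 37 42

Square k = 1,…,23 (k and 47−k give the same square):
1²=1, 2²=4, 3²=9, 4²=16, 5²=25, 6²=36, 7²≡2, 8²≡17, 9²≡34, 10²≡6, 11²≡27, 12²≡3, 13²≡28, 14²≡8, 15²≡37, 16²≡21, 17²≡7, 18²≡42, 19²≡32, 20²≡24, 21²≡18, 22²≡14, 23²≡12 (mod 47).
So the quadratic residues mod 47 are {1, 2, 3, 4, 6, 7, 8, 9, 12, 14, 16, 17, 18, 21, 24, 25, 27, 28, 32, 34, 36, 37, 42}.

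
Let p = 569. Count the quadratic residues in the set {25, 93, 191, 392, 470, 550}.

3

(25/569) = +1 → QR.
(93/569) = +1 → QR.
(191/569) = -1 → non-residue.
(392/569) = +1 → QR.
(470/569) = -1 → non-residue.
(550/569) = -1 → non-residue.
Total quadratic residues among the 6: 3.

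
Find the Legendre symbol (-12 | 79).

1

First reduce: -12 ≡ 67 (mod 79).
Reciprocity: 67 ≡ 3 and 79 ≡ 3 (mod 4), so (67/79) = −(79/67).
Reduce top mod 67: now compute (12/67).
Pull out 2^2: since 67 ≡ 3 (mod 8), (2/67) = -1, so (2/67)^2 = +1.
Reciprocity: 3 ≡ 3 and 67 ≡ 3 (mod 4), so (3/67) = −(67/3).
Reduce top mod 3: now compute (1/3).
Reached (1/3) = 1. Collecting the sign flips along the way, the symbol is +1.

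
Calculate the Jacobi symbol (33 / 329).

1

Reciprocity: 33 ≡ 1 and 329 ≡ 1 (mod 4), so (33/329) = +(329/33).
Reduce top mod 33: now compute (32/33).
Pull out 2^5: since 33 ≡ 1 (mod 8), (2/33) = +1, so (2/33)^5 = +1.
Reached (1/33) = 1. Collecting the sign flips along the way, the symbol is +1.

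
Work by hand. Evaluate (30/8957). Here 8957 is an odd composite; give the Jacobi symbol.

-1

Pull out 2: since 8957 ≡ 5 (mod 8), (2/8957) = -1.
Reciprocity: 15 ≡ 3 and 8957 ≡ 1 (mod 4), so (15/8957) = +(8957/15).
Reduce top mod 15: now compute (2/15).
Pull out 2: since 15 ≡ 7 (mod 8), (2/15) = +1.
Reached (1/15) = 1. Collecting the sign flips along the way, the symbol is -1.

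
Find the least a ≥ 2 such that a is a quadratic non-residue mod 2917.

2

(2/2917) = −1, so 2 is the smallest positive non-residue mod 2917.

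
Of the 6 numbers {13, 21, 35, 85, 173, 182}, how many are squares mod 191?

2

(13/191) = +1 → QR.
(21/191) = -1 → non-residue.
(35/191) = -1 → non-residue.
(85/191) = +1 → QR.
(173/191) = -1 → non-residue.
(182/191) = -1 → non-residue.
Total quadratic residues among the 6: 2.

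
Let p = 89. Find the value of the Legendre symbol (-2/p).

Euler's criterion: (-2/89) ≡ 87^44 (mod 89).
87^2 ≡ 4 (mod 89)
87^4 ≡ 16 (mod 89)
87^8 ≡ 78 (mod 89)
87^16 ≡ 32 (mod 89)
87^32 ≡ 45 (mod 89)
87^44 = 87^(32+8+4) ≡ 1 (mod 89).
Result is 1, so (-2/89) = 1.

1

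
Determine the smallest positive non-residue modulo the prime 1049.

(2/1049) = +1, so 2 is a residue.
(3/1049) = −1, so 3 is the smallest positive non-residue mod 1049.

3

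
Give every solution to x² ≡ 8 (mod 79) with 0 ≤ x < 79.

Since 79 ≡ 3 (mod 4), a square root of 8 is 8^((79+1)/4) = 8^20 mod 79.
Repeated squaring: 8^2≡64, 8^4≡67, 8^8≡65, 8^16≡38 (mod 79).
8^20 = 8^(16+4) ≡ 18 (mod 79).
Check: 18² = 324 ≡ 8 (mod 79). The two roots are 18 and 61.

18, 61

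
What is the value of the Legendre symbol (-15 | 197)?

1

First reduce: -15 ≡ 182 (mod 197).
Pull out 2: since 197 ≡ 5 (mod 8), (2/197) = -1.
Reciprocity: 91 ≡ 3 and 197 ≡ 1 (mod 4), so (91/197) = +(197/91).
Reduce top mod 91: now compute (15/91).
Reciprocity: 15 ≡ 3 and 91 ≡ 3 (mod 4), so (15/91) = −(91/15).
Reduce top mod 15: now compute (1/15).
Reached (1/15) = 1. Collecting the sign flips along the way, the symbol is +1.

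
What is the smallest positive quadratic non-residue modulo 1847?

5

(2/1847) = +1, so 2 is a residue.
(3/1847) = +1, so 3 is a residue.
(4/1847) = +1, so 4 is a residue.
(5/1847) = −1, so 5 is the smallest positive non-residue mod 1847.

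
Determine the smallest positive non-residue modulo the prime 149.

(2/149) = −1, so 2 is the smallest positive non-residue mod 149.

2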